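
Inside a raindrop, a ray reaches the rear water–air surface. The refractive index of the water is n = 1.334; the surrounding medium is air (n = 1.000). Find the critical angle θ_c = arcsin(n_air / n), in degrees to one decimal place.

sin θ_c = n_air / n = 1.000 / 1.334 = 0.7496.
θ_c = arcsin(0.7496) = 48.56°.

48.6°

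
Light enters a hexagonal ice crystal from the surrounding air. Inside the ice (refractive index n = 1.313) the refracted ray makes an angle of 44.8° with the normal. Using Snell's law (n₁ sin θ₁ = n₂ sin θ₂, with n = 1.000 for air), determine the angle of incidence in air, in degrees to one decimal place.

Snell: sin θ_i = n · sin θ_r = 1.313 × sin 44.8° = 1.313 × 0.7046 = 0.9252.
θ_i = arcsin(0.9252) = 67.70°.

67.7°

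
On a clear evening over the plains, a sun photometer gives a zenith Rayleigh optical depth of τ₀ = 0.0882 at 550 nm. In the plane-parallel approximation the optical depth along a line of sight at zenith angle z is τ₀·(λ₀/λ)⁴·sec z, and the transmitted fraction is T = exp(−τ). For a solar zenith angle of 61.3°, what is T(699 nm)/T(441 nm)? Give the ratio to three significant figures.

1.45

Airmass: sec 61.3° = 2.0824.
τ(699 nm) = 0.0882 × (550/699)⁴ × 2.0824 = 0.0882 × 0.3833 × 2.0824 = 0.0704.
τ(441 nm) = 0.0882 × (550/441)⁴ × 2.0824 = 0.0882 × 2.4193 × 2.0824 = 0.4443.
T(699)/T(441) = exp(τ_B − τ_A) = exp(0.3739) = 1.4535.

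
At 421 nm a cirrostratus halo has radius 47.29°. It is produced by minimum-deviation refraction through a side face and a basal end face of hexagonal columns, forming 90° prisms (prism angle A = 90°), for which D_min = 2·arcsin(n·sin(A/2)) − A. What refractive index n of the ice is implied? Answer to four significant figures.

1.317

Rearranging: n = sin((D_min + A)/2) / sin(A/2).
(D_min + A)/2 = (47.29° + 90°)/2 = 68.645°.
n = sin 68.645° / sin 45° = 0.9313 / 0.7071 = 1.3171.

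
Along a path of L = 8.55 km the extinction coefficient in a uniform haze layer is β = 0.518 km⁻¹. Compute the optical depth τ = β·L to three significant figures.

τ = β·L = 0.518 × 8.55 = 4.4289.

4.43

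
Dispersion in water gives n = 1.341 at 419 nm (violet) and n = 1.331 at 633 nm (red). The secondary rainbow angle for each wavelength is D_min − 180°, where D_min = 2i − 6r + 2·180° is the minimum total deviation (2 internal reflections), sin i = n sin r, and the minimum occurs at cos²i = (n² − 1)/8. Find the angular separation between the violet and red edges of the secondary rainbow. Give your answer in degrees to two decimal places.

At 419 nm (n = 1.341): cos²i = 0.09979 → i = 71.586°, r = 45.034°, D_min = 232.966°, rainbow angle = 52.966°.
At 633 nm (n = 1.331): cos²i = 0.09645 → i = 71.907°, r = 45.575°, D_min = 230.365°, rainbow angle = 50.365°.
Angular width = |52.966° − 50.365°| = 2.601°.

2.60°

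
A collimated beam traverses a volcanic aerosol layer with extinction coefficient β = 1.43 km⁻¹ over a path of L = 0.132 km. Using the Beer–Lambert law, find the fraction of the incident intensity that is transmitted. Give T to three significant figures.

τ = β·L = 1.43 × 0.132 = 0.1888.
T = exp(−0.1888) = 0.8280.

0.828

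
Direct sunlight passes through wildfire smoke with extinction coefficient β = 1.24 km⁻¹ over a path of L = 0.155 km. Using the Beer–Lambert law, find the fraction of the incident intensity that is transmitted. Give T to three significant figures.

τ = β·L = 1.24 × 0.155 = 0.1922.
T = exp(−0.1922) = 0.8251.

0.825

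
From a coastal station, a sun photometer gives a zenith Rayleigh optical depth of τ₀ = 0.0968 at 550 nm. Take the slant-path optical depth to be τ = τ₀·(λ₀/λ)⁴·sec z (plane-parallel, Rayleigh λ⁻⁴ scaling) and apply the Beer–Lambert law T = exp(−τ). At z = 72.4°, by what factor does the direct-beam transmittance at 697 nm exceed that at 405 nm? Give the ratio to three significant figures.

Airmass: sec 72.4° = 3.3072.
τ(697 nm) = 0.0968 × (550/697)⁴ × 3.3072 = 0.0968 × 0.3877 × 3.3072 = 0.1241.
τ(405 nm) = 0.0968 × (550/405)⁴ × 3.3072 = 0.0968 × 3.4012 × 3.3072 = 1.0888.
T(697)/T(405) = exp(τ_B − τ_A) = exp(0.9647) = 2.6241.

2.62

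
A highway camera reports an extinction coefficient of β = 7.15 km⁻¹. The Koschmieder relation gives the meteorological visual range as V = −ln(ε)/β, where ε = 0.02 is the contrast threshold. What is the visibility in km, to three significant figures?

0.547 km

V = −ln(0.02) / 7.15 = 3.912 / 7.15 = 0.5471 km.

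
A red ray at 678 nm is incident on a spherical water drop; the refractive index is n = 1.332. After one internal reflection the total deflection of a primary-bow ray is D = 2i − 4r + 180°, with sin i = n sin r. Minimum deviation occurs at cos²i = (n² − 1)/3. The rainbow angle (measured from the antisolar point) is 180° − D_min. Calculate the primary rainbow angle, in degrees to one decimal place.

cos²i = (1.77422 − 1)/3 = 0.25807; i = arccos(0.50801) = 59.469°.
sin r = sin 59.469°/1.332 = 0.64666; r = 40.290°.
D_min = 2·59.469° − 4·40.290° + 180° = 137.776°.
Rainbow angle = 180° − D_min = 42.224°.

42.2°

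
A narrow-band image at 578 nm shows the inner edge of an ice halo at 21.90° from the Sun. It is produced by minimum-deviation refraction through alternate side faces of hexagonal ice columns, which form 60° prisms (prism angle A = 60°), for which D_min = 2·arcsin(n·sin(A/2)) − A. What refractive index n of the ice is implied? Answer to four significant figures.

Rearranging: n = sin((D_min + A)/2) / sin(A/2).
(D_min + A)/2 = (21.90° + 60°)/2 = 40.950°.
n = sin 40.950° / sin 30° = 0.6554 / 0.5000 = 1.3108.

1.311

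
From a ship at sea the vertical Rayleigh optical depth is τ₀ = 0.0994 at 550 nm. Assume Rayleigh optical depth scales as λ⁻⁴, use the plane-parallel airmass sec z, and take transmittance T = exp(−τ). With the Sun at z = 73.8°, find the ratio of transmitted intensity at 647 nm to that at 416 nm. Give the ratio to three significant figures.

2.47

Airmass: sec 73.8° = 3.5843.
τ(647 nm) = 0.0994 × (550/647)⁴ × 3.5843 = 0.0994 × 0.5222 × 3.5843 = 0.1860.
τ(416 nm) = 0.0994 × (550/416)⁴ × 3.5843 = 0.0994 × 3.0555 × 3.5843 = 1.0886.
T(647)/T(416) = exp(τ_B − τ_A) = exp(0.9026) = 2.4659.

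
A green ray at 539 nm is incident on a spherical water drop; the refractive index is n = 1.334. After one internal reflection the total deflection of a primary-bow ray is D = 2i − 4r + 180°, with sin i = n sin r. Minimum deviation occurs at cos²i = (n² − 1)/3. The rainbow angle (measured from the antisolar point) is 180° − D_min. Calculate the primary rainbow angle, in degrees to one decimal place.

41.9°

cos²i = (1.77956 − 1)/3 = 0.25985; i = arccos(0.50976) = 59.352°.
sin r = sin 59.352°/1.334 = 0.64492; r = 40.159°.
D_min = 2·59.352° − 4·40.159° + 180° = 138.067°.
Rainbow angle = 180° − D_min = 41.933°.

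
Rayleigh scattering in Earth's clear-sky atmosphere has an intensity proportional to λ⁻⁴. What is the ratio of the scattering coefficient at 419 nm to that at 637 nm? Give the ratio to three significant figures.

5.34

Rayleigh scattering ∝ λ⁻⁴, so the ratio of coefficients is the inverse fourth power of the wavelength ratio.
σ(419)/σ(637) = (637/419)⁴ = (1.5203)⁴ = 5.342.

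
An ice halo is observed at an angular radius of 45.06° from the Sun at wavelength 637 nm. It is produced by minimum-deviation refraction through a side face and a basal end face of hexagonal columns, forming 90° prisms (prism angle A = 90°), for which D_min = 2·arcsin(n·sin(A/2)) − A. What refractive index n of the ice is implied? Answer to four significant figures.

Rearranging: n = sin((D_min + A)/2) / sin(A/2).
(D_min + A)/2 = (45.06° + 90°)/2 = 67.530°.
n = sin 67.530° / sin 45° = 0.9241 / 0.7071 = 1.3068.

1.307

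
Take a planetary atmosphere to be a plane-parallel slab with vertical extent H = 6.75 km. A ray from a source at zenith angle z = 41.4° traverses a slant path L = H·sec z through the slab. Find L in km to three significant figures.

9.00 km

sec z = 1/cos 41.4° = 1.3331.
L = 6.75 × 1.3331 = 8.999 km.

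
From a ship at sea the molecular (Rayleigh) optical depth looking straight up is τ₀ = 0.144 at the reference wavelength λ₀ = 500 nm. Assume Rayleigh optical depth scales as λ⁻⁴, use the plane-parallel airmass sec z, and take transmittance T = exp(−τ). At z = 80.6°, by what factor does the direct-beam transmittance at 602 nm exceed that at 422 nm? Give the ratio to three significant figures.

Airmass: sec 80.6° = 6.1227.
τ(602 nm) = 0.144 × (500/602)⁴ × 6.1227 = 0.144 × 0.4759 × 6.1227 = 0.4196.
τ(422 nm) = 0.144 × (500/422)⁴ × 6.1227 = 0.144 × 1.9707 × 6.1227 = 1.7376.
T(602)/T(422) = exp(τ_B − τ_A) = exp(1.3180) = 3.7359.

3.74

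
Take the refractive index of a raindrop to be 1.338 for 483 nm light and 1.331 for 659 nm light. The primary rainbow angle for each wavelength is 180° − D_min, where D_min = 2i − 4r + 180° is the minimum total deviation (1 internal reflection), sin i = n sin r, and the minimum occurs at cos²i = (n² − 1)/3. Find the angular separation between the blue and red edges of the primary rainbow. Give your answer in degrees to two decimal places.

1.01°

At 483 nm (n = 1.338): cos²i = 0.26341 → i = 59.120°, r = 39.899°, D_min = 138.643°, rainbow angle = 41.357°.
At 659 nm (n = 1.331): cos²i = 0.25719 → i = 59.527°, r = 40.356°, D_min = 137.630°, rainbow angle = 42.370°.
Angular width = |41.357° − 42.370°| = 1.013°.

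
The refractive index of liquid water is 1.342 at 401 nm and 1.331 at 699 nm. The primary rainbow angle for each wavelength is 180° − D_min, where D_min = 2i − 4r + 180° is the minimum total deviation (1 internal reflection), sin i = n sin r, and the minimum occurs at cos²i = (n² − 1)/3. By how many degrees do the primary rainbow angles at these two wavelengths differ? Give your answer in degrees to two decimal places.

At 401 nm (n = 1.342): cos²i = 0.26699 → i = 58.888°, r = 39.641°, D_min = 139.213°, rainbow angle = 40.787°.
At 699 nm (n = 1.331): cos²i = 0.25719 → i = 59.527°, r = 40.356°, D_min = 137.630°, rainbow angle = 42.370°.
Angular width = |40.787° − 42.370°| = 1.583°.

1.58°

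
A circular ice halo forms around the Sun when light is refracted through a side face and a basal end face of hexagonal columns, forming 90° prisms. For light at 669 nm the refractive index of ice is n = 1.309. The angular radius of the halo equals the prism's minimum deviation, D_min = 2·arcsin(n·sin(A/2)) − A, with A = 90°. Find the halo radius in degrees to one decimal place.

45.5°

n·sin(A/2) = 1.309 × sin 45° = 1.309 × 0.7071 = 0.9256.
D_min = 2·arcsin(0.9256) − 90° = 2 × 67.759° − 90° = 45.519°.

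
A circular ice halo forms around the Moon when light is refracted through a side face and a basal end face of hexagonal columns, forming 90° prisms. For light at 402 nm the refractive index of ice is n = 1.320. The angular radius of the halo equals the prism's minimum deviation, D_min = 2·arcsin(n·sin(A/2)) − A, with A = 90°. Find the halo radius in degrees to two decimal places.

47.94°

n·sin(A/2) = 1.320 × sin 45° = 1.320 × 0.7071 = 0.9334.
D_min = 2·arcsin(0.9334) − 90° = 2 × 68.968° − 90° = 47.936°.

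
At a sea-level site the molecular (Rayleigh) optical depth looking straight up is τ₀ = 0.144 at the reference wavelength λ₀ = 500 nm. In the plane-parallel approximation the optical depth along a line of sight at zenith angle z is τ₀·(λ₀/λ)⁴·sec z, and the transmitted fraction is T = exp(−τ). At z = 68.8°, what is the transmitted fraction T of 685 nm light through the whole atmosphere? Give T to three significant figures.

sec 68.8° = 2.7653.
τ = 0.144 × (500/685)⁴ × 2.7653 = 0.144 × 0.2839 × 2.7653 = 0.1130.
T = exp(−0.1130) = 0.8931.

0.893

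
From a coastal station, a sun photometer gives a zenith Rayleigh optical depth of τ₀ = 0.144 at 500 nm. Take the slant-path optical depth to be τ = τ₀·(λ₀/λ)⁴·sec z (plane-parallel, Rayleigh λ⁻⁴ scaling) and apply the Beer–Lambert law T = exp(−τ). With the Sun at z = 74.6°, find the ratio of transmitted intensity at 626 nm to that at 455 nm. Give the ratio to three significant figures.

Airmass: sec 74.6° = 3.7657.
τ(626 nm) = 0.144 × (500/626)⁴ × 3.7657 = 0.144 × 0.4070 × 3.7657 = 0.2207.
τ(455 nm) = 0.144 × (500/455)⁴ × 3.7657 = 0.144 × 1.4583 × 3.7657 = 0.7908.
T(626)/T(455) = exp(τ_B − τ_A) = exp(0.5701) = 1.7684.

1.77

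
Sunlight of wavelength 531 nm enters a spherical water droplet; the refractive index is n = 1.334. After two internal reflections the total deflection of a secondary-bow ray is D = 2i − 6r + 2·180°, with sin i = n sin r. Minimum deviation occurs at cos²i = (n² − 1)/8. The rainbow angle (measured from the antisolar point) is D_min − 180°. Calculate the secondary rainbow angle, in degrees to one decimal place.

cos²i = (1.77956 − 1)/8 = 0.09744; i = arccos(0.31216) = 71.810°.
sin r = sin 71.810°/1.334 = 0.71217; r = 45.411°.
D_min = 2·71.810° − 6·45.411° + 360° = 231.153°.
Rainbow angle = D_min − 180° = 51.153°.

51.2°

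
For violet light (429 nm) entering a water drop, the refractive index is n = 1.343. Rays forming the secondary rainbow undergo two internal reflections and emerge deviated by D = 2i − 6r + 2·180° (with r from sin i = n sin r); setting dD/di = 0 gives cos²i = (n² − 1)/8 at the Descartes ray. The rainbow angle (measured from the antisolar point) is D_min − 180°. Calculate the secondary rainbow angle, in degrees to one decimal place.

53.5°

cos²i = (1.80365 − 1)/8 = 0.10046; i = arccos(0.31695) = 71.522°.
sin r = sin 71.522°/1.343 = 0.70621; r = 44.928°.
D_min = 2·71.522° − 6·44.928° + 360° = 233.478°.
Rainbow angle = D_min − 180° = 53.478°.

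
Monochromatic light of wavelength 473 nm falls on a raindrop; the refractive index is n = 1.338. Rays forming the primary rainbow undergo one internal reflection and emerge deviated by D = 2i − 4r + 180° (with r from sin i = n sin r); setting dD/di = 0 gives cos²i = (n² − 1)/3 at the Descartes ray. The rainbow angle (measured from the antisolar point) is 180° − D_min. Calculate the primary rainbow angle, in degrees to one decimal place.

41.4°

cos²i = (1.79024 − 1)/3 = 0.26341; i = arccos(0.51324) = 59.120°.
sin r = sin 59.120°/1.338 = 0.64144; r = 39.899°.
D_min = 2·59.120° − 4·39.899° + 180° = 138.643°.
Rainbow angle = 180° − D_min = 41.357°.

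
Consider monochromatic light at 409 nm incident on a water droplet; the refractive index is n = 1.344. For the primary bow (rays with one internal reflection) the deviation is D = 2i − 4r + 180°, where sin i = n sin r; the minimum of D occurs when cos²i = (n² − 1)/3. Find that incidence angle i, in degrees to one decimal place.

58.8°

cos²i = (1.344² − 1)/3 = (1.80634 − 1)/3 = 0.26878.
cos i = 0.51844, so i = 58.772°.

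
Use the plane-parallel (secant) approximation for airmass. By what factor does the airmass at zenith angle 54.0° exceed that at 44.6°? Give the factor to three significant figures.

1.21

X(54.0°)/X(44.6°) = sec 54.0° / sec 44.6° = cos 44.6° / cos 54.0° = 0.7120/0.5878 = 1.2114.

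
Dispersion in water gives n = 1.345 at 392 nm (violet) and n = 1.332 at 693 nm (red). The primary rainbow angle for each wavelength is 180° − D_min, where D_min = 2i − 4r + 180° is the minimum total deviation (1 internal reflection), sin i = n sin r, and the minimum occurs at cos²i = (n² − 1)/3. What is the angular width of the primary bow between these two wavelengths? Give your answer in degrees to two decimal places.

1.86°

At 392 nm (n = 1.345): cos²i = 0.26967 → i = 58.715°, r = 39.448°, D_min = 139.635°, rainbow angle = 40.365°.
At 693 nm (n = 1.332): cos²i = 0.25807 → i = 59.469°, r = 40.290°, D_min = 137.776°, rainbow angle = 42.224°.
Angular width = |40.365° − 42.224°| = 1.859°.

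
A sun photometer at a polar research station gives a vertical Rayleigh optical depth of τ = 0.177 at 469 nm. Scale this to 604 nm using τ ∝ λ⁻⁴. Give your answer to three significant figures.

τ(604 nm) = τ(469 nm) × (469/604)⁴ = 0.177 × (0.7765)⁴ = 0.177 × 0.3635 = 0.0643.

0.0643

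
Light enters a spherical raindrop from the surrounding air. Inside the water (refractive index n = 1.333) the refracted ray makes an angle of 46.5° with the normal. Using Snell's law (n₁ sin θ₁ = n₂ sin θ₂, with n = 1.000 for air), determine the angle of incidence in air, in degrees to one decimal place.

75.2°

Snell: sin θ_i = n · sin θ_r = 1.333 × sin 46.5° = 1.333 × 0.7254 = 0.9669.
θ_i = arcsin(0.9669) = 75.22°.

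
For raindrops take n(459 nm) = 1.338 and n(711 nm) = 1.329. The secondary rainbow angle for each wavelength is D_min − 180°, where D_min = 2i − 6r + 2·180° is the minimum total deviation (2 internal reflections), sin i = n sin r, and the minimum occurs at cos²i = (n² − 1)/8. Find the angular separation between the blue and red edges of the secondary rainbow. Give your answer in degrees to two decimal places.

At 459 nm (n = 1.338): cos²i = 0.09878 → i = 71.682°, r = 45.195°, D_min = 232.193°, rainbow angle = 52.193°.
At 711 nm (n = 1.329): cos²i = 0.09578 → i = 71.972°, r = 45.685°, D_min = 229.837°, rainbow angle = 49.837°.
Angular width = |52.193° − 49.837°| = 2.356°.

2.36°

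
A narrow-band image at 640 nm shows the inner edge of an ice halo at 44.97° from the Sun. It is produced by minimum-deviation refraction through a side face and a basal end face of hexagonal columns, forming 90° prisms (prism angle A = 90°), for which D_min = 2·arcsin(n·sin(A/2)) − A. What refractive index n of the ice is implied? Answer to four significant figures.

1.306

Rearranging: n = sin((D_min + A)/2) / sin(A/2).
(D_min + A)/2 = (44.97° + 90°)/2 = 67.485°.
n = sin 67.485° / sin 45° = 0.9238 / 0.7071 = 1.3064.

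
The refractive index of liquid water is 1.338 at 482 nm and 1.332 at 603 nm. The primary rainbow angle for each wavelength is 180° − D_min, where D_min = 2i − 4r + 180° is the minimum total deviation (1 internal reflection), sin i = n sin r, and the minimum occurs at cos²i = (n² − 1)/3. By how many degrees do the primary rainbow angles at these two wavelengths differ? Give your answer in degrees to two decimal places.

0.87°

At 482 nm (n = 1.338): cos²i = 0.26341 → i = 59.120°, r = 39.899°, D_min = 138.643°, rainbow angle = 41.357°.
At 603 nm (n = 1.332): cos²i = 0.25807 → i = 59.469°, r = 40.290°, D_min = 137.776°, rainbow angle = 42.224°.
Angular width = |41.357° − 42.224°| = 0.867°.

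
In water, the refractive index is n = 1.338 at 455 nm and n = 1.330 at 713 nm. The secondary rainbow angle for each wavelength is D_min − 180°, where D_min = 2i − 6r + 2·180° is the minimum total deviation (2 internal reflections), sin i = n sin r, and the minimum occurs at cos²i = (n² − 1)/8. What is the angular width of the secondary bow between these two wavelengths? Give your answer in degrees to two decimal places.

At 455 nm (n = 1.338): cos²i = 0.09878 → i = 71.682°, r = 45.195°, D_min = 232.193°, rainbow angle = 52.193°.
At 713 nm (n = 1.330): cos²i = 0.09611 → i = 71.940°, r = 45.630°, D_min = 230.101°, rainbow angle = 50.101°.
Angular width = |52.193° − 50.101°| = 2.092°.

2.09°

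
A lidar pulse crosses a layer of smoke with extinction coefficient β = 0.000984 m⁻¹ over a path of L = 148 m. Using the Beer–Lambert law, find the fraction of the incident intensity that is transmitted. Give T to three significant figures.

τ = β·L = 0.000984 × 148 = 0.1456.
T = exp(−0.1456) = 0.8645.

0.864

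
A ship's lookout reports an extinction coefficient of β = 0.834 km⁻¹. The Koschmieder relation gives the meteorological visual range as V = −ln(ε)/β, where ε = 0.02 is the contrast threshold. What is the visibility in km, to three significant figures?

V = −ln(0.02) / 0.834 = 3.912 / 0.834 = 4.6907 km.

4.69 km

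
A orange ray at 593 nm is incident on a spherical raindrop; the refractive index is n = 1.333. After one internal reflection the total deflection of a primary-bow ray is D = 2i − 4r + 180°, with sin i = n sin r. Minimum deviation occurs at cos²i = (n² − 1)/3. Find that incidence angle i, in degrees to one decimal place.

cos²i = (1.333² − 1)/3 = (1.77689 − 1)/3 = 0.25896.
cos i = 0.50888, so i = 59.410°.

59.4°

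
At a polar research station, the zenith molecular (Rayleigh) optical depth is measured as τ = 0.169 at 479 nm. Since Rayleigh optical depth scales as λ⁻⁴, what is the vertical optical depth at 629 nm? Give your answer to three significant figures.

0.0568

τ(629 nm) = τ(479 nm) × (479/629)⁴ = 0.169 × (0.7615)⁴ = 0.169 × 0.3363 = 0.0568.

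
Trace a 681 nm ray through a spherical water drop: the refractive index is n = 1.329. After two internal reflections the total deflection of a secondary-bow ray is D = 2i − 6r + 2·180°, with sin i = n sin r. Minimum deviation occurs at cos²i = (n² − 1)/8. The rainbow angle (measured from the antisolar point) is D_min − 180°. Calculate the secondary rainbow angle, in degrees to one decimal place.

cos²i = (1.76624 − 1)/8 = 0.09578; i = arccos(0.30948) = 71.972°.
sin r = sin 71.972°/1.329 = 0.71550; r = 45.685°.
D_min = 2·71.972° − 6·45.685° + 360° = 229.837°.
Rainbow angle = D_min − 180° = 49.837°.

49.8°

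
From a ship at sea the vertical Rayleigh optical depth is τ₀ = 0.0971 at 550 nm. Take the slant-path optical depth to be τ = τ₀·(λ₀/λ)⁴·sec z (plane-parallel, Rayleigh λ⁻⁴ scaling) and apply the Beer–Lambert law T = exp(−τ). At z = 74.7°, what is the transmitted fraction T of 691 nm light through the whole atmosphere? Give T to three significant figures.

0.863

sec 74.7° = 3.7897.
τ = 0.0971 × (550/691)⁴ × 3.7897 = 0.0971 × 0.4014 × 3.7897 = 0.1477.
T = exp(−0.1477) = 0.8627.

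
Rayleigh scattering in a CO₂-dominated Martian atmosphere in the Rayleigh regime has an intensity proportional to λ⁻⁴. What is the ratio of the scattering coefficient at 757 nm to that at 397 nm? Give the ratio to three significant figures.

Rayleigh scattering ∝ λ⁻⁴, so the ratio of coefficients is the inverse fourth power of the wavelength ratio.
σ(757)/σ(397) = (397/757)⁴ = (0.5244)⁴ = 0.07564.

0.0756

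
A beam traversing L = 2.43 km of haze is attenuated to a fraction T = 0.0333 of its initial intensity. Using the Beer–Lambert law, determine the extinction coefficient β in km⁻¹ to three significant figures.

1.40 km⁻¹

Beer–Lambert: T = exp(−βL) ⇒ β = −ln(T)/L = −ln(0.0333)/2.43 = 3.4022/2.43 = 1.4 km⁻¹.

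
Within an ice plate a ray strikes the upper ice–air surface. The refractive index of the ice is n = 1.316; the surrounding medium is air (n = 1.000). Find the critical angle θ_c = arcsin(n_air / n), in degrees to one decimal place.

sin θ_c = n_air / n = 1.000 / 1.316 = 0.7599.
θ_c = arcsin(0.7599) = 49.45°.

49.5°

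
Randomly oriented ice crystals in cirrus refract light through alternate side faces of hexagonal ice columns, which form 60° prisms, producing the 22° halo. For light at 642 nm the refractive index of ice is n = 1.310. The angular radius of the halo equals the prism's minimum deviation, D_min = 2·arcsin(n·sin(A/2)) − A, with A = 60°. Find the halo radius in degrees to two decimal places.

n·sin(A/2) = 1.310 × sin 30° = 1.310 × 0.5000 = 0.6550.
D_min = 2·arcsin(0.6550) − 60° = 2 × 40.920° − 60° = 21.839°.

21.84°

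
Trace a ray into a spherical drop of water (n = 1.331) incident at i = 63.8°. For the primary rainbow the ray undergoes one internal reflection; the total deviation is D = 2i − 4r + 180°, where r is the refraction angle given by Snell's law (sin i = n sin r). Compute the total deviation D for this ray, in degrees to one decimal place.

sin r = sin 63.8° / 1.331 = 0.8973/1.331 = 0.6741; r = 42.39°.
D = 2·63.8° − 4·42.39° + 180° = 127.60° − 169.54° + 180° = 138.06°.

138.1°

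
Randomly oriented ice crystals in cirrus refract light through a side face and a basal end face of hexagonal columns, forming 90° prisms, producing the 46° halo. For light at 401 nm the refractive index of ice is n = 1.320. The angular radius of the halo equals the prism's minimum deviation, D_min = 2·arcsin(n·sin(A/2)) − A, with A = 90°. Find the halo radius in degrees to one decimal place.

47.9°

n·sin(A/2) = 1.320 × sin 45° = 1.320 × 0.7071 = 0.9334.
D_min = 2·arcsin(0.9334) − 90° = 2 × 68.968° − 90° = 47.936°.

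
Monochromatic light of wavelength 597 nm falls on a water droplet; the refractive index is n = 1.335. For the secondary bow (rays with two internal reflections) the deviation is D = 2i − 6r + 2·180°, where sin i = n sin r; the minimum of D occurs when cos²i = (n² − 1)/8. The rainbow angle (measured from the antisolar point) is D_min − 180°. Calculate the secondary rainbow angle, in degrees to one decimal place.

cos²i = (1.78222 − 1)/8 = 0.09778; i = arccos(0.31269) = 71.778°.
sin r = sin 71.778°/1.335 = 0.71150; r = 45.357°.
D_min = 2·71.778° − 6·45.357° + 360° = 231.414°.
Rainbow angle = D_min − 180° = 51.414°.

51.4°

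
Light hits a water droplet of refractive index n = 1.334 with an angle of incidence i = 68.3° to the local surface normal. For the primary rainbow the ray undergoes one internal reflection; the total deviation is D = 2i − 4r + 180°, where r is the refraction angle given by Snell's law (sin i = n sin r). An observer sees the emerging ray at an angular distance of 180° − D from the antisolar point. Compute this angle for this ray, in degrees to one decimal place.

sin r = sin 68.3° / 1.334 = 0.9291/1.334 = 0.6965; r = 44.15°.
D = 2·68.3° − 4·44.15° + 180° = 136.60° − 176.59° + 180° = 140.01°.
Angle from antisolar point = 180° − D = 39.99°.

40.0°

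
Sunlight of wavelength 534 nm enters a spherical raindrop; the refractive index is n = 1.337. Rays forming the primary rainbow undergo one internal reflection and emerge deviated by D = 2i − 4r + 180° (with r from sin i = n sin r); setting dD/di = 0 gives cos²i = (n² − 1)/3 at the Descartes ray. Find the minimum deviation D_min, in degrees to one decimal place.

138.5°

cos²i = (1.78757 − 1)/3 = 0.26252; i = arccos(0.51237) = 59.178°.
sin r = sin 59.178°/1.337 = 0.64231; r = 39.964°.
D_min = 2·59.178° − 4·39.964° + 180° = 138.500°.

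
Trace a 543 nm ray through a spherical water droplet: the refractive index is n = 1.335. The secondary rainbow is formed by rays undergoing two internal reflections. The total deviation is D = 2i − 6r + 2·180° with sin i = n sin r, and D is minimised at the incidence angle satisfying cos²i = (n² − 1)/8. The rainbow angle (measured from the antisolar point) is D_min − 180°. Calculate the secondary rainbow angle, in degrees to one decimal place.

cos²i = (1.78222 − 1)/8 = 0.09778; i = arccos(0.31269) = 71.778°.
sin r = sin 71.778°/1.335 = 0.71150; r = 45.357°.
D_min = 2·71.778° − 6·45.357° + 360° = 231.414°.
Rainbow angle = D_min − 180° = 51.414°.

51.4°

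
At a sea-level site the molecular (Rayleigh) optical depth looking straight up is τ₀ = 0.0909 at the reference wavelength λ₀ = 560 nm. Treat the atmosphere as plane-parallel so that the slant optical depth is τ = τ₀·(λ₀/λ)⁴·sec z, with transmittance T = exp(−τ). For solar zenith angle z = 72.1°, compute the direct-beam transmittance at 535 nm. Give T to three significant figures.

0.701

sec 72.1° = 3.2535.
τ = 0.0909 × (560/535)⁴ × 3.2535 = 0.0909 × 1.2004 × 3.2535 = 0.3550.
T = exp(−0.3550) = 0.7012.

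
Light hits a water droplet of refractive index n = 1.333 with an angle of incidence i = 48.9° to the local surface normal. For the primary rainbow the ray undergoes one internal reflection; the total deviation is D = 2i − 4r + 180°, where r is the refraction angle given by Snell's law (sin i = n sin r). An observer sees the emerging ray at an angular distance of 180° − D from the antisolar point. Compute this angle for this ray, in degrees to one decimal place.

sin r = sin 48.9° / 1.333 = 0.7536/1.333 = 0.5653; r = 34.42°.
D = 2·48.9° − 4·34.42° + 180° = 97.80° − 137.70° + 180° = 140.10°.
Angle from antisolar point = 180° − D = 39.90°.

39.9°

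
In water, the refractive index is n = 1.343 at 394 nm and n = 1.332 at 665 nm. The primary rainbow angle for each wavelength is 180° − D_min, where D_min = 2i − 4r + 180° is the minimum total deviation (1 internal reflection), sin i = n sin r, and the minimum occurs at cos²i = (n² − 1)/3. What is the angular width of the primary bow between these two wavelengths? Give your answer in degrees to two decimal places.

1.58°

At 394 nm (n = 1.343): cos²i = 0.26788 → i = 58.830°, r = 39.577°, D_min = 139.354°, rainbow angle = 40.646°.
At 665 nm (n = 1.332): cos²i = 0.25807 → i = 59.469°, r = 40.290°, D_min = 137.776°, rainbow angle = 42.224°.
Angular width = |40.646° − 42.224°| = 1.578°.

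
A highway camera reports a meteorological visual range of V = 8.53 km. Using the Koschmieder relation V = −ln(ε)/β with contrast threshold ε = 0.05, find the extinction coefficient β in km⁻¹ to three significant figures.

0.351 km⁻¹

β = −ln(0.05) / V = 2.996 / 8.53 = 0.3512 km⁻¹.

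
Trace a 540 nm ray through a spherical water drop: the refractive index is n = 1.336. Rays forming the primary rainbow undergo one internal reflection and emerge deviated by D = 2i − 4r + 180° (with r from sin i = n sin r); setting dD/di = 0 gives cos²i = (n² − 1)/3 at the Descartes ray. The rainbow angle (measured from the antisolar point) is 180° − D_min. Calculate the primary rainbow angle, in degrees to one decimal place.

cos²i = (1.78490 − 1)/3 = 0.26163; i = arccos(0.51150) = 59.236°.
sin r = sin 59.236°/1.336 = 0.64318; r = 40.029°.
D_min = 2·59.236° − 4·40.029° + 180° = 138.356°.
Rainbow angle = 180° − D_min = 41.644°.

41.6°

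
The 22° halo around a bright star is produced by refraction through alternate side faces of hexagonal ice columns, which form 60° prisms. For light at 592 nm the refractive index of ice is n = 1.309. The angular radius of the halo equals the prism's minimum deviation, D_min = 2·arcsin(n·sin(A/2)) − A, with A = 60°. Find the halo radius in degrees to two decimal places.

n·sin(A/2) = 1.309 × sin 30° = 1.309 × 0.5000 = 0.6545.
D_min = 2·arcsin(0.6545) − 60° = 2 × 40.882° − 60° = 21.763°.

21.76°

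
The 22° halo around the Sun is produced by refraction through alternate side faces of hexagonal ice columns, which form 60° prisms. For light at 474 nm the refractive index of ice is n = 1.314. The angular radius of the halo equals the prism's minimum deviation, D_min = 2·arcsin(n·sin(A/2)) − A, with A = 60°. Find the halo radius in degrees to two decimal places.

n·sin(A/2) = 1.314 × sin 30° = 1.314 × 0.5000 = 0.6570.
D_min = 2·arcsin(0.6570) − 60° = 2 × 41.071° − 60° = 22.143°.

22.14°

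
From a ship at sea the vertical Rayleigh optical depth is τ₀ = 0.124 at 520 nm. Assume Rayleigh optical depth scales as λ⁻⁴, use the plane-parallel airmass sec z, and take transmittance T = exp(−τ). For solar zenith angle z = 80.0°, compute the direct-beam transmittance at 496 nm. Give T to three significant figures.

sec 80.0° = 5.7588.
τ = 0.124 × (520/496)⁴ × 5.7588 = 0.124 × 1.2081 × 5.7588 = 0.8627.
T = exp(−0.8627) = 0.4220.

0.422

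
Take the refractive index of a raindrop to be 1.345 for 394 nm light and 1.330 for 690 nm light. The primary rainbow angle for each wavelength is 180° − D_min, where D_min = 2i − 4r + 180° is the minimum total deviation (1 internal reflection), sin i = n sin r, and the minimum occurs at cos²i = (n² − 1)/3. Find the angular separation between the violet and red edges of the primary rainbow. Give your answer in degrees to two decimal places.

At 394 nm (n = 1.345): cos²i = 0.26967 → i = 58.715°, r = 39.448°, D_min = 139.635°, rainbow angle = 40.365°.
At 690 nm (n = 1.330): cos²i = 0.25630 → i = 59.585°, r = 40.422°, D_min = 137.484°, rainbow angle = 42.516°.
Angular width = |40.365° − 42.516°| = 2.152°.

2.15°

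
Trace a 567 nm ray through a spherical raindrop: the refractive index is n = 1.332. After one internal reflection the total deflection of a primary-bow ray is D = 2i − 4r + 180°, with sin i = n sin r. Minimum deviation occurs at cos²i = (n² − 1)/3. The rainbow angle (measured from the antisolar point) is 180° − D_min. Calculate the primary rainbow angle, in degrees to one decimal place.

42.2°

cos²i = (1.77422 − 1)/3 = 0.25807; i = arccos(0.50801) = 59.469°.
sin r = sin 59.469°/1.332 = 0.64666; r = 40.290°.
D_min = 2·59.469° − 4·40.290° + 180° = 137.776°.
Rainbow angle = 180° − D_min = 42.224°.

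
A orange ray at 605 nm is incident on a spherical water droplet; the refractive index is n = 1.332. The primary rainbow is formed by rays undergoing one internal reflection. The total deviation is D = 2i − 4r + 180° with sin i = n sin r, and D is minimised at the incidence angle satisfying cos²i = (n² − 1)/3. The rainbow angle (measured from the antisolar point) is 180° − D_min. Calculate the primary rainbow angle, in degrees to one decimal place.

42.2°

cos²i = (1.77422 − 1)/3 = 0.25807; i = arccos(0.50801) = 59.469°.
sin r = sin 59.469°/1.332 = 0.64666; r = 40.290°.
D_min = 2·59.469° − 4·40.290° + 180° = 137.776°.
Rainbow angle = 180° − D_min = 42.224°.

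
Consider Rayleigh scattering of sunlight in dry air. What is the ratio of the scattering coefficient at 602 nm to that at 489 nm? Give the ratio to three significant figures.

Rayleigh scattering ∝ λ⁻⁴, so the ratio of coefficients is the inverse fourth power of the wavelength ratio.
σ(602)/σ(489) = (489/602)⁴ = (0.8123)⁴ = 0.4354.

0.435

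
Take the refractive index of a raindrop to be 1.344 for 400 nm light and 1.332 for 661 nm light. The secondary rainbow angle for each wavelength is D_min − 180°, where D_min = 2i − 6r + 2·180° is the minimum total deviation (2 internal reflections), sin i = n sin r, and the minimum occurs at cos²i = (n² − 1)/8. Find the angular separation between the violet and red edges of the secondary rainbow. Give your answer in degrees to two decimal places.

3.10°

At 400 nm (n = 1.344): cos²i = 0.10079 → i = 71.490°, r = 44.874°, D_min = 233.733°, rainbow angle = 53.733°.
At 661 nm (n = 1.332): cos²i = 0.09678 → i = 71.875°, r = 45.520°, D_min = 230.628°, rainbow angle = 50.628°.
Angular width = |53.733° − 50.628°| = 3.104°.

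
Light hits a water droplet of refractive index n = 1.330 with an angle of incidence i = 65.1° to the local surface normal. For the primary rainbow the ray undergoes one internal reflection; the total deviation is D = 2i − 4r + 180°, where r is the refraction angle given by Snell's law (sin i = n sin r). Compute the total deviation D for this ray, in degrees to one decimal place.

sin r = sin 65.1° / 1.330 = 0.9070/1.330 = 0.6820; r = 43.00°.
D = 2·65.1° − 4·43.00° + 180° = 130.20° − 172.00° + 180° = 138.20°.

138.2°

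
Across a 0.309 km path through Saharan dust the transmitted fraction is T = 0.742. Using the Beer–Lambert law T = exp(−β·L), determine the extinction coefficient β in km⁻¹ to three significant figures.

0.966 km⁻¹

Beer–Lambert: T = exp(−βL) ⇒ β = −ln(T)/L = −ln(0.742)/0.309 = 0.2984/0.309 = 0.9657 km⁻¹.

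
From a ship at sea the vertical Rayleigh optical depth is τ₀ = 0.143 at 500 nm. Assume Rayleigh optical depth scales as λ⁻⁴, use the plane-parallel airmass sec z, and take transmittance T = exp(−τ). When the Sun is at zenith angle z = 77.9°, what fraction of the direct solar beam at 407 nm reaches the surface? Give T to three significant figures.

sec 77.9° = 4.7706.
τ = 0.143 × (500/407)⁴ × 4.7706 = 0.143 × 2.2777 × 4.7706 = 1.5538.
T = exp(−1.5538) = 0.2114.

0.211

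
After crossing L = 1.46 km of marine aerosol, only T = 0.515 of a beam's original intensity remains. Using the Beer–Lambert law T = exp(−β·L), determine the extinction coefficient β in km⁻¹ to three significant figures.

Beer–Lambert: T = exp(−βL) ⇒ β = −ln(T)/L = −ln(0.515)/1.46 = 0.6636/1.46 = 0.4545 km⁻¹.

0.455 km⁻¹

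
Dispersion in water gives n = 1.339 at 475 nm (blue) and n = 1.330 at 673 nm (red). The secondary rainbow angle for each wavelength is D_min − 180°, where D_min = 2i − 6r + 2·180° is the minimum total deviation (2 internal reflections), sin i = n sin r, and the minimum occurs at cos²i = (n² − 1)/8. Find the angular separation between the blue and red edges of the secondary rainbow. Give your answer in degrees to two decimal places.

2.35°

At 475 nm (n = 1.339): cos²i = 0.09912 → i = 71.650°, r = 45.141°, D_min = 232.451°, rainbow angle = 52.451°.
At 673 nm (n = 1.330): cos²i = 0.09611 → i = 71.940°, r = 45.630°, D_min = 230.101°, rainbow angle = 50.101°.
Angular width = |52.451° − 50.101°| = 2.350°.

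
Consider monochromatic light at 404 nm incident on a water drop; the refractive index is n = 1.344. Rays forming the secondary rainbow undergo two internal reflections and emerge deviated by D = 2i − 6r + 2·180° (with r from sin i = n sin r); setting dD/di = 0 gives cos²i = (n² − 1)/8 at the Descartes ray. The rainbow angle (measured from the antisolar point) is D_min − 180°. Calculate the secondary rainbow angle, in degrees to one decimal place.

cos²i = (1.80634 − 1)/8 = 0.10079; i = arccos(0.31748) = 71.490°.
sin r = sin 71.490°/1.344 = 0.70555; r = 44.874°.
D_min = 2·71.490° − 6·44.874° + 360° = 233.733°.
Rainbow angle = D_min − 180° = 53.733°.

53.7°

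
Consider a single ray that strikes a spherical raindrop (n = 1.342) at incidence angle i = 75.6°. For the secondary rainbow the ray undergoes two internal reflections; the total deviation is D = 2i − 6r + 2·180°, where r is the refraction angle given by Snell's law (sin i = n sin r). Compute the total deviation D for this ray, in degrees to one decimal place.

234.0°

sin r = sin 75.6° / 1.342 = 0.9686/1.342 = 0.7217; r = 46.20°.
D = 2·75.6° − 6·46.20° + 2·180° = 151.20° − 277.19° + 360° = 234.01°.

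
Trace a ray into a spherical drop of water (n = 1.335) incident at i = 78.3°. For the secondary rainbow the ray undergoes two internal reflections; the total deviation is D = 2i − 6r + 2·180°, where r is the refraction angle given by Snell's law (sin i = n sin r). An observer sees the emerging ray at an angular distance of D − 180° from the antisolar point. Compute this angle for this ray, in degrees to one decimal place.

sin r = sin 78.3° / 1.335 = 0.9792/1.335 = 0.7335; r = 47.18°.
D = 2·78.3° − 6·47.18° + 2·180° = 156.60° − 283.08° + 360° = 233.52°.
Angle from antisolar point = D − 180° = 53.52°.

53.5°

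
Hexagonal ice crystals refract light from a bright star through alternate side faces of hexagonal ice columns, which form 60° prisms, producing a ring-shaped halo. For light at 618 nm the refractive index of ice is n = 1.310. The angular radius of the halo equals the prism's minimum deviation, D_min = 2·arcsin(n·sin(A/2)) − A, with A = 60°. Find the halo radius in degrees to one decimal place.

n·sin(A/2) = 1.310 × sin 30° = 1.310 × 0.5000 = 0.6550.
D_min = 2·arcsin(0.6550) − 60° = 2 × 40.920° − 60° = 21.839°.

21.8°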